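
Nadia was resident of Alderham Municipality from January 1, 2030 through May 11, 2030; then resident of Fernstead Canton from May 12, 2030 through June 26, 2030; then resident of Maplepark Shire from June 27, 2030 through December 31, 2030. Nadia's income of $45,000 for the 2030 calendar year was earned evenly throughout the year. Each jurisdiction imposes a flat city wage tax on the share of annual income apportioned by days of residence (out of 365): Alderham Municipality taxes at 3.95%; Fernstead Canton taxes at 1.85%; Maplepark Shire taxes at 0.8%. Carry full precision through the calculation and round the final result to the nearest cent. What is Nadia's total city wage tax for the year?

$928.29

Alderham Municipality, January 1 – May 11, 2030: 131 days → $45,000 × 3.95% × 131/365 = $637.9521
Fernstead Canton, May 12 – June 26, 2030: 46 days → $45,000 × 1.85% × 46/365 = $104.9178
Maplepark Shire, June 27 – December 31, 2030: 188 days → $45,000 × 0.8% × 188/365 = $185.4247
Total = $928.2945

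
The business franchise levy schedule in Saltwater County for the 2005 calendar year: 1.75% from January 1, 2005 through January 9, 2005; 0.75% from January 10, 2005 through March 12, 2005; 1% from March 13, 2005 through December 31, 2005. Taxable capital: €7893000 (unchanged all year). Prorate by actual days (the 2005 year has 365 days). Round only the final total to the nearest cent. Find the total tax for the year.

€77037.84

January 1 – January 9, 2005: 9 days at 1.75% → €7893000 × 1.75% × 9/365 = €3405.8836
January 10 – March 12, 2005: 62 days at 0.75% → €7893000 × 0.75% × 62/365 = €10055.4658
March 13 – December 31, 2005: 294 days at 1% → €7893000 × 1% × 294/365 = €63576.4932
Total = €77037.8425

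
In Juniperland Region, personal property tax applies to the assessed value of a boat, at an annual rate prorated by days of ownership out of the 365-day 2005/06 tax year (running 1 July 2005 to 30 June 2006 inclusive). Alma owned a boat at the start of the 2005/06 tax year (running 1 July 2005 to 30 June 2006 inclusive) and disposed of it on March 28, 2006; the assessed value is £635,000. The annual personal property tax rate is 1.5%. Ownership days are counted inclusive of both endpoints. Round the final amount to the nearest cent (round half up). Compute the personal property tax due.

Days held (July 1, 2005 – March 28, 2006): 271 out of 365
Tax = £635,000 × 1.5% × 271/365 = £7,071.9863

£7,071.99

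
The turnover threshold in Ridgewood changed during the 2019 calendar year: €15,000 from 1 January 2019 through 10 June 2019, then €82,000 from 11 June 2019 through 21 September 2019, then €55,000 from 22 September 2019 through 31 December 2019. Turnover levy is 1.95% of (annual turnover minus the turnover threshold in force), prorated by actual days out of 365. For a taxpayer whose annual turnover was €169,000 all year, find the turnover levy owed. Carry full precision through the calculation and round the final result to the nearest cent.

1 January – 10 June 2019: 161 days, exemption €15,000 → (€169,000 − €15,000) × 1.95% × 161/365 = €1,324.6110
11 June – 21 September 2019: 103 days, exemption €82,000 → (€169,000 − €82,000) × 1.95% × 103/365 = €478.7384
22 September – 31 December 2019: 101 days, exemption €55,000 → (€169,000 − €55,000) × 1.95% × 101/365 = €615.1315
Total = €2,418.4808

€2,418.48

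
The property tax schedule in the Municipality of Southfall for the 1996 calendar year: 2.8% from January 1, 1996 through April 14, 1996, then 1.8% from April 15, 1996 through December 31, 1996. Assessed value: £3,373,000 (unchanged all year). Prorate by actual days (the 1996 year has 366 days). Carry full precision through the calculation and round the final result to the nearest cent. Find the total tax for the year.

£70,390.64

January 1 – April 14, 1996: 105 days at 2.8% → £3,373,000 × 2.8% × 105/366 = £27,094.5902
April 15 – December 31, 1996: 261 days at 1.8% → £3,373,000 × 1.8% × 261/366 = £43,296.0492
Total = £70,390.6393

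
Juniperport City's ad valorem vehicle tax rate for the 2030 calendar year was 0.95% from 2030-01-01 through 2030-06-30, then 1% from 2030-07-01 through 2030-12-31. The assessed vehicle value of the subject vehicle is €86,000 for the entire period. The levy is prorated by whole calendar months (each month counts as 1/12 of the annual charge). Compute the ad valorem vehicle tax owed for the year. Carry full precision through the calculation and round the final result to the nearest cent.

2030-01-01 to 2030-06-30: 6 months at 0.95% → €86,000 × 0.95% × 6/12 = €408.5000
2030-07-01 to 2030-12-31: 6 months at 1% → €86,000 × 1% × 6/12 = €430.0000
Total = €838.5000

€838.50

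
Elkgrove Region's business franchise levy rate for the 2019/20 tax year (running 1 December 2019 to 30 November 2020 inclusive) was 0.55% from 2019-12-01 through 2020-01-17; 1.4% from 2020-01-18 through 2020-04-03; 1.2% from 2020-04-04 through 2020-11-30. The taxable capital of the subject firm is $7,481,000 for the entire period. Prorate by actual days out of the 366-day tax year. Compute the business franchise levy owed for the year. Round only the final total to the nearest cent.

$86,542.50

2019-12-01 to 2020-01-17: 48 days at 0.55% → $7,481,000 × 0.55% × 48/366 = $5,396.1311
2020-01-18 to 2020-04-03: 77 days at 1.4% → $7,481,000 × 1.4% × 77/366 = $22,034.2022
2020-04-04 to 2020-11-30: 241 days at 1.2% → $7,481,000 × 1.2% × 241/366 = $59,112.1639
Total = $86,542.4973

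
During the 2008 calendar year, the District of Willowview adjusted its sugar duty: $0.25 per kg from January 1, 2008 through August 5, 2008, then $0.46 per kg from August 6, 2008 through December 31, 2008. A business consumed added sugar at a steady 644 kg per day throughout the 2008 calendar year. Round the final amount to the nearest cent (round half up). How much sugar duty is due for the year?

January 1 – August 5, 2008: 218 days × 644 kg/day = 140,392 kg at $0.25/kg → $35,098.00
August 6 – December 31, 2008: 148 days × 644 kg/day = 95,312 kg at $0.46/kg → $43,843.52

$78,941.52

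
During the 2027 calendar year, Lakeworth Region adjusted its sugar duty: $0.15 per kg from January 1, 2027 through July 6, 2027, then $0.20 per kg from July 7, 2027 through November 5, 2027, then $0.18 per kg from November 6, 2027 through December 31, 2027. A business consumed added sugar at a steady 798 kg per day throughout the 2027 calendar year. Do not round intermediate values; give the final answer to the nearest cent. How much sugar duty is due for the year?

January 1 – July 6, 2027: 187 days × 798 kg/day = 149,226 kg at $0.15/kg → $22,383.90
July 7 – November 5, 2027: 122 days × 798 kg/day = 97,356 kg at $0.20/kg → $19,471.20
November 6 – December 31, 2027: 56 days × 798 kg/day = 44,688 kg at $0.18/kg → $8,043.84

$49,898.94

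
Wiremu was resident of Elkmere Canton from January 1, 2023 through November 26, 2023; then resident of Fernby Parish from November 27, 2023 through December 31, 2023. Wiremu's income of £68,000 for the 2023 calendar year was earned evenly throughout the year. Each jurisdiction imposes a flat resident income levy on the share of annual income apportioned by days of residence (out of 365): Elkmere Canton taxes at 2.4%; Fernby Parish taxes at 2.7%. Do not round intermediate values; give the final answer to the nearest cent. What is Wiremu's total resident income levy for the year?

Elkmere Canton, January 1 – November 26, 2023: 330 days → £68,000 × 2.4% × 330/365 = £1,475.5068
Fernby Parish, November 27 – December 31, 2023: 35 days → £68,000 × 2.7% × 35/365 = £176.0548
Total = £1,651.5616

£1,651.56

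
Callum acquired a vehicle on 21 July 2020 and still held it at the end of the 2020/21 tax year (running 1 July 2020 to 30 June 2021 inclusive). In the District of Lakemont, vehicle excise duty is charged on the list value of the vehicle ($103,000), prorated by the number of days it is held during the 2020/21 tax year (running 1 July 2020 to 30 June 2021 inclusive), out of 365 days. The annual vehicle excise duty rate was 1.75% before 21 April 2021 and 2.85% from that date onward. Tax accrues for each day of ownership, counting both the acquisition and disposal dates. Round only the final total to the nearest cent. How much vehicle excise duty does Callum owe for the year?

$1,924.12

21 July 2020 – 20 April 2021: 274 days at 1.75% → $103,000 × 1.75% × 274/365 = $1,353.1096
21 April – 30 June 2021: 71 days at 2.85% → $103,000 × 2.85% × 71/365 = $571.0151
Total = $1,924.1247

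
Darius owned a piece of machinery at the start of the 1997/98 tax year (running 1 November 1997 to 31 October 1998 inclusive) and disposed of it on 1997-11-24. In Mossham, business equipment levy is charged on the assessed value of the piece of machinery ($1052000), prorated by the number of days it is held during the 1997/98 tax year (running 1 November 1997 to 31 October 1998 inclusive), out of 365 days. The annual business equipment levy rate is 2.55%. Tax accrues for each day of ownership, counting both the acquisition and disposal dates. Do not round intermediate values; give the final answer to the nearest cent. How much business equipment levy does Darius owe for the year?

$1763.90

Days held (1997-11-01 to 1997-11-24): 24 out of 365
Tax = $1052000 × 2.55% × 24/365 = $1763.9014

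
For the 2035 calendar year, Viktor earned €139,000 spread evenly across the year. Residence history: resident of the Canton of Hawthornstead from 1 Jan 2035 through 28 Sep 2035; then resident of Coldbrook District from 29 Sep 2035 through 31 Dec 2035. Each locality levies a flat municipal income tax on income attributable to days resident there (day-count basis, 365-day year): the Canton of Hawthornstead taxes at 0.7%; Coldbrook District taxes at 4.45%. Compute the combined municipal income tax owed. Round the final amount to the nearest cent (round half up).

The Canton of Hawthornstead, 1 Jan – 28 Sep 2035: 271 days → €139,000 × 0.7% × 271/365 = €722.4192
Coldbrook District, 29 Sep – 31 Dec 2035: 94 days → €139,000 × 4.45% × 94/365 = €1,592.9781
Total = €2,315.3973

€2,315.40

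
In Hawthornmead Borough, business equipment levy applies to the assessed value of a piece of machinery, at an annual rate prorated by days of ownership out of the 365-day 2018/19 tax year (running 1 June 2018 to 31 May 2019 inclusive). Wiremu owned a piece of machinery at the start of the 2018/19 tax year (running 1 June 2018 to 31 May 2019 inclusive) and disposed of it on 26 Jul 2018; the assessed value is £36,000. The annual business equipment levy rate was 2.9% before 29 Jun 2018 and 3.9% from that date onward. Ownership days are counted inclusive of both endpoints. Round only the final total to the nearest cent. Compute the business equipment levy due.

£187.79

1 Jun – 28 Jun 2018: 28 days at 2.9% → £36,000 × 2.9% × 28/365 = £80.0877
29 Jun – 26 Jul 2018: 28 days at 3.9% → £36,000 × 3.9% × 28/365 = £107.7041
Total = £187.7918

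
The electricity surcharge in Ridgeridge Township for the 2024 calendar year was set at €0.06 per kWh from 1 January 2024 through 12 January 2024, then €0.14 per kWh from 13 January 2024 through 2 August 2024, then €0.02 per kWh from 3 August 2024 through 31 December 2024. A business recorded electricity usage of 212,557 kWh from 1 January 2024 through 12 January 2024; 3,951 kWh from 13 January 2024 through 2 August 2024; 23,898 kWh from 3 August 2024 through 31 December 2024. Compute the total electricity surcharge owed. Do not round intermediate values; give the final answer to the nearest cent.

€13,784.52

1 January – 12 January 2024: 212,557 kWh at €0.06/kWh → €12,753.42
13 January – 2 August 2024: 3,951 kWh at €0.14/kWh → €553.14
3 August – 31 December 2024: 23,898 kWh at €0.02/kWh → €477.96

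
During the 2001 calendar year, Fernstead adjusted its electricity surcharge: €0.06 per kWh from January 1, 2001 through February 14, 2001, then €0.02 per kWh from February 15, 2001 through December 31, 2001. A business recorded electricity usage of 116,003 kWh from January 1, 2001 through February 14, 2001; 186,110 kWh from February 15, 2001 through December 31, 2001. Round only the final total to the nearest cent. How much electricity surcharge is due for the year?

January 1 – February 14, 2001: 116,003 kWh at €0.06/kWh → €6,960.18
February 15 – December 31, 2001: 186,110 kWh at €0.02/kWh → €3,722.20

€10,682.38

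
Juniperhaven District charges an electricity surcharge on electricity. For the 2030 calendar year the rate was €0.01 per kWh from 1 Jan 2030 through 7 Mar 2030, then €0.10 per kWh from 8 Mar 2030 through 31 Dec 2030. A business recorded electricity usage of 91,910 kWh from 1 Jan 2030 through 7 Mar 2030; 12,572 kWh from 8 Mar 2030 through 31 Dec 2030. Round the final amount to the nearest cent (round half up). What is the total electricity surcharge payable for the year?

€2,176.30

1 Jan – 7 Mar 2030: 91,910 kWh at €0.01/kWh → €919.10
8 Mar – 31 Dec 2030: 12,572 kWh at €0.10/kWh → €1,257.20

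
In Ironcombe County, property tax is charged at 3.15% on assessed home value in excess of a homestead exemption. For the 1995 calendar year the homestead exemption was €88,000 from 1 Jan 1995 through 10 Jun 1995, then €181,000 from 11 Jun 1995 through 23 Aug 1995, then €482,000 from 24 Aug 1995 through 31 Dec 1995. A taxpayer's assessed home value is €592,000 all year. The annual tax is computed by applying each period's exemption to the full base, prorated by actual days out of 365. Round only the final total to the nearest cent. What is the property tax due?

1 Jan – 10 Jun 1995: 161 days, exemption €88,000 → (€592,000 − €88,000) × 3.15% × 161/365 = €7,002.8384
11 Jun – 23 Aug 1995: 74 days, exemption €181,000 → (€592,000 − €181,000) × 3.15% × 74/365 = €2,624.7699
24 Aug – 31 Dec 1995: 130 days, exemption €482,000 → (€592,000 − €482,000) × 3.15% × 130/365 = €1,234.1096
Total = €10,861.7178

€10,861.72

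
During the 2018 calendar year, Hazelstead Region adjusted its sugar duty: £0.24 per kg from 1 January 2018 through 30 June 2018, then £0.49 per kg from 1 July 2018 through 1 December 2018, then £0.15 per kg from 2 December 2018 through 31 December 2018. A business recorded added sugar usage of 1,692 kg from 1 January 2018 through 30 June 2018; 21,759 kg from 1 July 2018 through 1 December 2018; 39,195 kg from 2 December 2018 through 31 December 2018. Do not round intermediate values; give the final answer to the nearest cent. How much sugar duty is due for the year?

£16,947.24

1 January – 30 June 2018: 1,692 kg at £0.24/kg → £406.08
1 July – 1 December 2018: 21,759 kg at £0.49/kg → £10,661.91
2 December – 31 December 2018: 39,195 kg at £0.15/kg → £5,879.25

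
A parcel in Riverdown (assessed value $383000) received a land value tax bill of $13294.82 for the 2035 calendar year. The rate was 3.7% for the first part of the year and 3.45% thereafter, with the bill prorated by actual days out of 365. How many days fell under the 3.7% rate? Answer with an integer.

Let d = days at the first rate; then 365 − d days at the second rate.
$383000 × [3.7%·d + 3.45%·(365−d)] / 365 = $13294.82
Solving gives d = 31, so the new rate took effect on 1 February 2035.

31 days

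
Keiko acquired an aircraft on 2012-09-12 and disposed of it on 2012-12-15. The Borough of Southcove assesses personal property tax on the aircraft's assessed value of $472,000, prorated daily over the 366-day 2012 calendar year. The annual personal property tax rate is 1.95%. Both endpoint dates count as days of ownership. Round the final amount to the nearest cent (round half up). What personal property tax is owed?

$2,389.02

Days held (2012-09-12 to 2012-12-15): 95 out of 366
Tax = $472,000 × 1.95% × 95/366 = $2,389.0164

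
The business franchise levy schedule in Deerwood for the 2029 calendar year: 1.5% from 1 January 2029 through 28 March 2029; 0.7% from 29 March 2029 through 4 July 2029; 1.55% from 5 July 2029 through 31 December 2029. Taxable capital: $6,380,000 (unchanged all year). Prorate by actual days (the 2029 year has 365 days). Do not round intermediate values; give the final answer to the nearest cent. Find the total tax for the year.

1 January – 28 March 2029: 87 days at 1.5% → $6,380,000 × 1.5% × 87/365 = $22,810.6849
29 March – 4 July 2029: 98 days at 0.7% → $6,380,000 × 0.7% × 98/365 = $11,990.9041
5 July – 31 December 2029: 180 days at 1.55% → $6,380,000 × 1.55% × 180/365 = $48,767.6712
Total = $83,569.2603

$83,569.26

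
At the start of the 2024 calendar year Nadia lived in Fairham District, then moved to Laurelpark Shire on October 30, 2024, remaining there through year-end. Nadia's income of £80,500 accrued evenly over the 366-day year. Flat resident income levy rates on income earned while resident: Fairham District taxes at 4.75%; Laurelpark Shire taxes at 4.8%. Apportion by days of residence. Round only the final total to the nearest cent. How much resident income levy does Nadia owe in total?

£3,830.68

Fairham District, January 1 – October 29, 2024: 303 days → £80,500 × 4.75% × 303/366 = £3,165.5635
Laurelpark Shire, October 30 – December 31, 2024: 63 days → £80,500 × 4.8% × 63/366 = £665.1148
Total = £3,830.6783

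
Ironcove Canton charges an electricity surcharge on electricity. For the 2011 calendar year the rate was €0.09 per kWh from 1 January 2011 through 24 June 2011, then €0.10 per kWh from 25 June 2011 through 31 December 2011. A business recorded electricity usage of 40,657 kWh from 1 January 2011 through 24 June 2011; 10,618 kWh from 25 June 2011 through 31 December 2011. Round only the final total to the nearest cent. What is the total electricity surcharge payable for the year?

1 January – 24 June 2011: 40,657 kWh at €0.09/kWh → €3,659.13
25 June – 31 December 2011: 10,618 kWh at €0.10/kWh → €1,061.80

€4,720.93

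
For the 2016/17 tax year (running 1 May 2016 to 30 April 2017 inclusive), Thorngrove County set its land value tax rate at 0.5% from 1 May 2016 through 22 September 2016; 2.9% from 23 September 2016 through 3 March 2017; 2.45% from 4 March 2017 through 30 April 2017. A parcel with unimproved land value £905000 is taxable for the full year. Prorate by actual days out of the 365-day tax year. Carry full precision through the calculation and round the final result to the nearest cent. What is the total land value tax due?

1 May – 22 September 2016: 145 days at 0.5% → £905000 × 0.5% × 145/365 = £1797.6027
23 September 2016 – 3 March 2017: 162 days at 2.9% → £905000 × 2.9% × 162/365 = £11648.4658
4 March – 30 April 2017: 58 days at 2.45% → £905000 × 2.45% × 58/365 = £3523.3014
Total = £16969.3699

£16969.37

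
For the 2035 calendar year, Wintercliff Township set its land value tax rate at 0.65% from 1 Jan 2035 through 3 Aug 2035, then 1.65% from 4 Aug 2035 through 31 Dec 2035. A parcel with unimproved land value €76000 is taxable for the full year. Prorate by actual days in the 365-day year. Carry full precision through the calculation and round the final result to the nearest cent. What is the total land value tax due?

1 Jan – 3 Aug 2035: 215 days at 0.65% → €76000 × 0.65% × 215/365 = €290.9863
4 Aug – 31 Dec 2035: 150 days at 1.65% → €76000 × 1.65% × 150/365 = €515.3425
Total = €806.3288

€806.33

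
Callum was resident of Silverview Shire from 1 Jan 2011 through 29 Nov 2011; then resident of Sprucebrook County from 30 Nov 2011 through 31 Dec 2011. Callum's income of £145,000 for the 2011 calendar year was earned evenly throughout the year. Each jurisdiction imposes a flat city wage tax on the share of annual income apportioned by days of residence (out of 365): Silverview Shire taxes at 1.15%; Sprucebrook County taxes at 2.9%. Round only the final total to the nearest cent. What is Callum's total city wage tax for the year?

£1,889.97

Silverview Shire, 1 Jan – 29 Nov 2011: 333 days → £145,000 × 1.15% × 333/365 = £1,521.3082
Sprucebrook County, 30 Nov – 31 Dec 2011: 32 days → £145,000 × 2.9% × 32/365 = £368.6575
Total = £1,889.9658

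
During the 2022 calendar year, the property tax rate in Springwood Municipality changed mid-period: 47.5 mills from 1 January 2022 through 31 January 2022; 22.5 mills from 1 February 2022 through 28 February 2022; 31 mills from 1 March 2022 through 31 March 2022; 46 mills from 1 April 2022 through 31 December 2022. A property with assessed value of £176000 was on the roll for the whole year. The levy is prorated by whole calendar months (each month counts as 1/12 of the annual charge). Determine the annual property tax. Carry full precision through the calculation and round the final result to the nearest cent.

1 January – 31 January 2022: 1 month at 47.5 mills → £176000 × 4.75% × 1/12 = £696.6667
1 February – 28 February 2022: 1 month at 22.5 mills → £176000 × 2.25% × 1/12 = £330.0000
1 March – 31 March 2022: 1 month at 31 mills → £176000 × 3.1% × 1/12 = £454.6667
1 April – 31 December 2022: 9 months at 46 mills → £176000 × 4.6% × 9/12 = £6072.0000
Total = £7553.3333

£7553.33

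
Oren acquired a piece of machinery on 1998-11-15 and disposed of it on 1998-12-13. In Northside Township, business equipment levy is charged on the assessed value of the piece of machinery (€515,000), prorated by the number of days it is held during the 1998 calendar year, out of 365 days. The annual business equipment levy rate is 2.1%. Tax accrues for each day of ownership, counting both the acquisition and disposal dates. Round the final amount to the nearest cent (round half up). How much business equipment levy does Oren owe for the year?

€859.27

Days held (1998-11-15 to 1998-12-13): 29 out of 365
Tax = €515,000 × 2.1% × 29/365 = €859.2740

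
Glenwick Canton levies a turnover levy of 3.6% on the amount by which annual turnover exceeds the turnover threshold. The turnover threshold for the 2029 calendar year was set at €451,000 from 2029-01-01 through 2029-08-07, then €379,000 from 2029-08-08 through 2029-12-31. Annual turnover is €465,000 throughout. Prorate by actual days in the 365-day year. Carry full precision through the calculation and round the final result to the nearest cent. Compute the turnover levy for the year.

2029-01-01 to 2029-08-07: 219 days, exemption €451,000 → (€465,000 − €451,000) × 3.6% × 219/365 = €302.4000
2029-08-08 to 2029-12-31: 146 days, exemption €379,000 → (€465,000 − €379,000) × 3.6% × 146/365 = €1,238.4000
Total = €1,540.8000

€1,540.80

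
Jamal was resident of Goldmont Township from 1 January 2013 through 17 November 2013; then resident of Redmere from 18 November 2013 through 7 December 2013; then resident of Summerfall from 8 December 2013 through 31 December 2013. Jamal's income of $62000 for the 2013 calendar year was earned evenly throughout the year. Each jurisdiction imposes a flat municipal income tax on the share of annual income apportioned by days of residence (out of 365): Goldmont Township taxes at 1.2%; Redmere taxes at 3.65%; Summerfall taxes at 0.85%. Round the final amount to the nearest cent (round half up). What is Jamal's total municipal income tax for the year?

Goldmont Township, 1 January – 17 November 2013: 321 days → $62000 × 1.2% × 321/365 = $654.3123
Redmere, 18 November – 7 December 2013: 20 days → $62000 × 3.65% × 20/365 = $124.0000
Summerfall, 8 December – 31 December 2013: 24 days → $62000 × 0.85% × 24/365 = $34.6521
Total = $812.9644

$812.96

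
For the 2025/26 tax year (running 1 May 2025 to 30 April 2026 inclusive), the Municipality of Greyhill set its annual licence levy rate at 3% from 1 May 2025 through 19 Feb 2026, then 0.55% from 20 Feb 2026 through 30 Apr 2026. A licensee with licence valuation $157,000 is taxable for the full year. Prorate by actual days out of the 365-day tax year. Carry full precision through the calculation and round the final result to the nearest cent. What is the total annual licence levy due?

$3,972.32

1 May 2025 – 19 Feb 2026: 295 days at 3% → $157,000 × 3% × 295/365 = $3,806.7123
20 Feb – 30 Apr 2026: 70 days at 0.55% → $157,000 × 0.55% × 70/365 = $165.6027
Total = $3,972.3151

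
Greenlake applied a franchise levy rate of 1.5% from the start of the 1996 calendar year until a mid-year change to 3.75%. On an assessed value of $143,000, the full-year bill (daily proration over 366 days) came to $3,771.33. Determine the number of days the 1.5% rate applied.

181 days

Let d = days at the first rate; then 366 − d days at the second rate.
$143,000 × [1.5%·d + 3.75%·(366−d)] / 366 = $3,771.33
Solving gives d = 181, so the new rate took effect on 30 June 1996.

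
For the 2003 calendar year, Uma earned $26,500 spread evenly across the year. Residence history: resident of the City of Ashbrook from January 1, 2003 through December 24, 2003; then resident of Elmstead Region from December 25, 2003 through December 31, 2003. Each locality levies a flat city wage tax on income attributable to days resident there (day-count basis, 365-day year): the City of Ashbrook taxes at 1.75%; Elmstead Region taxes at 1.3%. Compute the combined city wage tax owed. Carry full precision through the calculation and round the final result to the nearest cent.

The City of Ashbrook, January 1 – December 24, 2003: 358 days → $26,500 × 1.75% × 358/365 = $454.8562
Elmstead Region, December 25 – December 31, 2003: 7 days → $26,500 × 1.3% × 7/365 = $6.6068
Total = $461.4630

$461.46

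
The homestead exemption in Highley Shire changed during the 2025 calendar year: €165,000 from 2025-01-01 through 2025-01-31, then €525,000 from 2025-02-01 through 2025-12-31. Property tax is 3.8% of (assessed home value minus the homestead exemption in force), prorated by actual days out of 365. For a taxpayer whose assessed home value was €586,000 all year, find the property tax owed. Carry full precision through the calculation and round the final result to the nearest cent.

€3,479.86

2025-01-01 to 2025-01-31: 31 days, exemption €165,000 → (€586,000 − €165,000) × 3.8% × 31/365 = €1,358.7342
2025-02-01 to 2025-12-31: 334 days, exemption €525,000 → (€586,000 − €525,000) × 3.8% × 334/365 = €2,121.1288
Total = €3,479.8630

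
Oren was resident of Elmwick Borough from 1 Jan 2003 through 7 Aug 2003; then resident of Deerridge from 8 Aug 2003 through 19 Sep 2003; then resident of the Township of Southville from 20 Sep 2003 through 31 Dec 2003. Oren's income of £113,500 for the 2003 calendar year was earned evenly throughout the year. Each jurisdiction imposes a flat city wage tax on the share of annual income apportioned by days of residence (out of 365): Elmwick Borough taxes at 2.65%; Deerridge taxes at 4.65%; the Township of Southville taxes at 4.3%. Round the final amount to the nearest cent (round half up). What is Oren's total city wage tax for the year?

£3,803.65

Elmwick Borough, 1 Jan – 7 Aug 2003: 219 days → £113,500 × 2.65% × 219/365 = £1,804.6500
Deerridge, 8 Aug – 19 Sep 2003: 43 days → £113,500 × 4.65% × 43/365 = £621.7623
The Township of Southville, 20 Sep – 31 Dec 2003: 103 days → £113,500 × 4.3% × 103/365 = £1,377.2370
Total = £3,803.6493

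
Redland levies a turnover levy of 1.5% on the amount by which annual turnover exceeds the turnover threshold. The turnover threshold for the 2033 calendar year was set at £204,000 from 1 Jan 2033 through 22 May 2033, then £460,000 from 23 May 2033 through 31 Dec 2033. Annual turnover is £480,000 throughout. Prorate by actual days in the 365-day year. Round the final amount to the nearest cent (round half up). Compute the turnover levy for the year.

£1,793.92

1 Jan – 22 May 2033: 142 days, exemption £204,000 → (£480,000 − £204,000) × 1.5% × 142/365 = £1,610.6301
23 May – 31 Dec 2033: 223 days, exemption £460,000 → (£480,000 − £460,000) × 1.5% × 223/365 = £183.2877
Total = £1,793.9178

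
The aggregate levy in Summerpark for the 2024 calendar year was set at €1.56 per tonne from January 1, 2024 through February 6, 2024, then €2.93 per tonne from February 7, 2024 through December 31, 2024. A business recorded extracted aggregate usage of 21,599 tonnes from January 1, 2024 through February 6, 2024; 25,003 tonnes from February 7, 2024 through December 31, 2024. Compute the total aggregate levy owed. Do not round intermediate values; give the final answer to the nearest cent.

January 1 – February 6, 2024: 21,599 tonnes at €1.56/tonne → €33,694.44
February 7 – December 31, 2024: 25,003 tonnes at €2.93/tonne → €73,258.79

€106,953.23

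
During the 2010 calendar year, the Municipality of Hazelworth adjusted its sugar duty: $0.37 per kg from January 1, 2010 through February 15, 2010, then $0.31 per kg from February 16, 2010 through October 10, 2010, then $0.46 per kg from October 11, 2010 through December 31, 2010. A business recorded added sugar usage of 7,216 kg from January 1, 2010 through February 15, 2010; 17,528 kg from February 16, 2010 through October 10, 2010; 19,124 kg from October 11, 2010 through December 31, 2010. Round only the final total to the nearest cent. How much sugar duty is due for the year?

January 1 – February 15, 2010: 7,216 kg at $0.37/kg → $2,669.92
February 16 – October 10, 2010: 17,528 kg at $0.31/kg → $5,433.68
October 11 – December 31, 2010: 19,124 kg at $0.46/kg → $8,797.04

$16,900.64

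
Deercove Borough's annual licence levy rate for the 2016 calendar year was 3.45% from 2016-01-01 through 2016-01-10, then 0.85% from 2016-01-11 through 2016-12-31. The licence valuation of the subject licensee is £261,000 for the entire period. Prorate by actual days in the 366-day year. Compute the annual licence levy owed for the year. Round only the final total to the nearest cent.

£2,403.91

2016-01-01 to 2016-01-10: 10 days at 3.45% → £261,000 × 3.45% × 10/366 = £246.0246
2016-01-11 to 2016-12-31: 356 days at 0.85% → £261,000 × 0.85% × 356/366 = £2,157.8852
Total = £2,403.9098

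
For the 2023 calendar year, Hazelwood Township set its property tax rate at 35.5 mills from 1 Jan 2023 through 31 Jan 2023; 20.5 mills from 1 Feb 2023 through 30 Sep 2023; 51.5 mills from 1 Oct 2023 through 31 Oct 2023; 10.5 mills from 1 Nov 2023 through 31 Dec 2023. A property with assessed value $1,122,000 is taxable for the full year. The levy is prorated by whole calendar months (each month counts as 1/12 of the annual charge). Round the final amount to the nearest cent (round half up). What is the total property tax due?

1 Jan – 31 Jan 2023: 1 month at 35.5 mills → $1,122,000 × 3.55% × 1/12 = $3,319.2500
1 Feb – 30 Sep 2023: 8 months at 20.5 mills → $1,122,000 × 2.05% × 8/12 = $15,334.0000
1 Oct – 31 Oct 2023: 1 month at 51.5 mills → $1,122,000 × 5.15% × 1/12 = $4,815.2500
1 Nov – 31 Dec 2023: 2 months at 10.5 mills → $1,122,000 × 1.05% × 2/12 = $1,963.5000
Total = $25,432.0000

$25,432.00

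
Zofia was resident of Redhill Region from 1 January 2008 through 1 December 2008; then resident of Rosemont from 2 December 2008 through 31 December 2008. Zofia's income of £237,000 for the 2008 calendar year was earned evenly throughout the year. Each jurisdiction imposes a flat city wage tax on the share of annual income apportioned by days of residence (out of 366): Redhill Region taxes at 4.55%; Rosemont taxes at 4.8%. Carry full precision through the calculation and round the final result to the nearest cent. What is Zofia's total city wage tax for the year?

Redhill Region, 1 January – 1 December 2008: 336 days → £237,000 × 4.55% × 336/366 = £9,899.6066
Rosemont, 2 December – 31 December 2008: 30 days → £237,000 × 4.8% × 30/366 = £932.4590
Total = £10,832.0656

£10,832.07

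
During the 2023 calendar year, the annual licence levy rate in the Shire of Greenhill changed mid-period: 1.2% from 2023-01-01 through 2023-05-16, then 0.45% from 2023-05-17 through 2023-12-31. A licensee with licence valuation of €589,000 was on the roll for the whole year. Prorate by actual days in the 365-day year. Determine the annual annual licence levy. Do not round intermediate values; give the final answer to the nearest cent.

2023-01-01 to 2023-05-16: 136 days at 1.2% → €589,000 × 1.2% × 136/365 = €2,633.5562
2023-05-17 to 2023-12-31: 229 days at 0.45% → €589,000 × 0.45% × 229/365 = €1,662.9164
Total = €4,296.4726

€4,296.47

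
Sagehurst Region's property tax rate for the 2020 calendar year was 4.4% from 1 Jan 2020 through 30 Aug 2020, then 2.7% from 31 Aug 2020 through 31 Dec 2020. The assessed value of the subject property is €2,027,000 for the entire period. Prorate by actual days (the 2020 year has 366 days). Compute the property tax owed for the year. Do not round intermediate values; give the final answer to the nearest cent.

€77,607.52

1 Jan – 30 Aug 2020: 243 days at 4.4% → €2,027,000 × 4.4% × 243/366 = €59,214.9836
31 Aug – 31 Dec 2020: 123 days at 2.7% → €2,027,000 × 2.7% × 123/366 = €18,392.5328
Total = €77,607.5164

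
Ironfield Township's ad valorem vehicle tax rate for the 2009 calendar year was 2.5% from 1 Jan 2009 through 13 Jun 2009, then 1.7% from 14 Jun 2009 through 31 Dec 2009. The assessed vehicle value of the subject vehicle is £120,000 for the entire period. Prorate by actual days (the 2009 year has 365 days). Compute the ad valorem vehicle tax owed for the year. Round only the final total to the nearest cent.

1 Jan – 13 Jun 2009: 164 days at 2.5% → £120,000 × 2.5% × 164/365 = £1,347.9452
14 Jun – 31 Dec 2009: 201 days at 1.7% → £120,000 × 1.7% × 201/365 = £1,123.3973
Total = £2,471.3425

£2,471.34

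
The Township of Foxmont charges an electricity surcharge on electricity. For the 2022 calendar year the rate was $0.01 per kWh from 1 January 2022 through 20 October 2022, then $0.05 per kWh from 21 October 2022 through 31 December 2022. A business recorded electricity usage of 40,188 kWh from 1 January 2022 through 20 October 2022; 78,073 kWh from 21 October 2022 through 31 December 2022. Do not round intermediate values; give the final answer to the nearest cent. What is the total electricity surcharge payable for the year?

1 January – 20 October 2022: 40,188 kWh at $0.01/kWh → $401.88
21 October – 31 December 2022: 78,073 kWh at $0.05/kWh → $3,903.65

$4,305.53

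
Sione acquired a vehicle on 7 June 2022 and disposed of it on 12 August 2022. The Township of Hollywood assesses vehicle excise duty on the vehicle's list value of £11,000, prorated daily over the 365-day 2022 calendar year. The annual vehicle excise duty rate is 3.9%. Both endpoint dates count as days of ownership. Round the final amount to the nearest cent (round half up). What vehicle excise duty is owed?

Days held (7 June – 12 August 2022): 67 out of 365
Tax = £11,000 × 3.9% × 67/365 = £78.7479

£78.75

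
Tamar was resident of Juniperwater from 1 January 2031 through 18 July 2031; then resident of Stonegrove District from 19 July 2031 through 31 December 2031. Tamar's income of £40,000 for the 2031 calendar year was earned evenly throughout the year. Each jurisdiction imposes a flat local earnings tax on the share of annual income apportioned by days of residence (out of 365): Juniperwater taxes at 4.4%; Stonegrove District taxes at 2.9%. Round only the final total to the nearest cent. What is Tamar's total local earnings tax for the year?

£1,487.12

Juniperwater, 1 January – 18 July 2031: 199 days → £40,000 × 4.4% × 199/365 = £959.5616
Stonegrove District, 19 July – 31 December 2031: 166 days → £40,000 × 2.9% × 166/365 = £527.5616
Total = £1,487.1233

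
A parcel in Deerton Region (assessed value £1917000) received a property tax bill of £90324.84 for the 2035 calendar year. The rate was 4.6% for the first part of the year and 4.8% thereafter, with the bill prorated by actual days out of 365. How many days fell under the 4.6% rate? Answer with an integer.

Let d = days at the first rate; then 365 − d days at the second rate.
£1917000 × [4.6%·d + 4.8%·(365−d)] / 365 = £90324.84
Solving gives d = 161, so the new rate took effect on June 11, 2035.

161 days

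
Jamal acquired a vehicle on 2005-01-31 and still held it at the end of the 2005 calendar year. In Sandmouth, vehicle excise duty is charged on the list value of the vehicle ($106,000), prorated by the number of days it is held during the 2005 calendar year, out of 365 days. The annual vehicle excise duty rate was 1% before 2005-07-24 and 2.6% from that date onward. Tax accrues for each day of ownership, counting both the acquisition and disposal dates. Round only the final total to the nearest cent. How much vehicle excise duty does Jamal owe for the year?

2005-01-31 to 2005-07-23: 174 days at 1% → $106,000 × 1% × 174/365 = $505.3151
2005-07-24 to 2005-12-31: 161 days at 2.6% → $106,000 × 2.6% × 161/365 = $1,215.6603
Total = $1,720.9753

$1,720.98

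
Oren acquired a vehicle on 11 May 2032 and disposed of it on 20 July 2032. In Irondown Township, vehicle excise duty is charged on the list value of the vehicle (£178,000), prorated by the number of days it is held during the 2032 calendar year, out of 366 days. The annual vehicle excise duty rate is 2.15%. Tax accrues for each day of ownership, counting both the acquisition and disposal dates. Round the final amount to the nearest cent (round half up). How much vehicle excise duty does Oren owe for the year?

Days held (11 May – 20 July 2032): 71 out of 366
Tax = £178,000 × 2.15% × 71/366 = £742.3962

£742.40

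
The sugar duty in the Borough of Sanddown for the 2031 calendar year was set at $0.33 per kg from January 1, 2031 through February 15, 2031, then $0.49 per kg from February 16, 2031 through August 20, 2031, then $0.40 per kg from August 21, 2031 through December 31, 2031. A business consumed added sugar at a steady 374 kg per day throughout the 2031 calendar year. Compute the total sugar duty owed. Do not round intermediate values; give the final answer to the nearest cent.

January 1 – February 15, 2031: 46 days × 374 kg/day = 17,204 kg at $0.33/kg → $5,677.32
February 16 – August 20, 2031: 186 days × 374 kg/day = 69,564 kg at $0.49/kg → $34,086.36
August 21 – December 31, 2031: 133 days × 374 kg/day = 49,742 kg at $0.40/kg → $19,896.80

$59,660.48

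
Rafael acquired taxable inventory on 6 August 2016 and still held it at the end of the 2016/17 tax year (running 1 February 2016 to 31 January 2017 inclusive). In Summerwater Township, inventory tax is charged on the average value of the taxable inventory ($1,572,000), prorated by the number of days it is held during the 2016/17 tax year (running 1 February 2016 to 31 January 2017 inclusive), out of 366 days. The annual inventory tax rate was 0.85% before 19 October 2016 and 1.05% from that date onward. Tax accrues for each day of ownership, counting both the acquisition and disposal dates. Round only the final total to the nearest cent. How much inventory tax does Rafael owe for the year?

$7,436.93

6 August – 18 October 2016: 74 days at 0.85% → $1,572,000 × 0.85% × 74/366 = $2,701.6066
19 October 2016 – 31 January 2017: 105 days at 1.05% → $1,572,000 × 1.05% × 105/366 = $4,735.3279
Total = $7,436.9344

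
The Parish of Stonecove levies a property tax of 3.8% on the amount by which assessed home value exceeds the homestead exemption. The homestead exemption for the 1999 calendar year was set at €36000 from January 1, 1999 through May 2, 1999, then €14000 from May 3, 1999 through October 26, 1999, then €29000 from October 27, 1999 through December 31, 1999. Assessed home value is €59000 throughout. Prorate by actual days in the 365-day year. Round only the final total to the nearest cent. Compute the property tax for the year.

January 1 – May 2, 1999: 122 days, exemption €36000 → (€59000 − €36000) × 3.8% × 122/365 = €292.1315
May 3 – October 26, 1999: 177 days, exemption €14000 → (€59000 − €14000) × 3.8% × 177/365 = €829.2329
October 27 – December 31, 1999: 66 days, exemption €29000 → (€59000 − €29000) × 3.8% × 66/365 = €206.1370
Total = €1327.5014

€1327.50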